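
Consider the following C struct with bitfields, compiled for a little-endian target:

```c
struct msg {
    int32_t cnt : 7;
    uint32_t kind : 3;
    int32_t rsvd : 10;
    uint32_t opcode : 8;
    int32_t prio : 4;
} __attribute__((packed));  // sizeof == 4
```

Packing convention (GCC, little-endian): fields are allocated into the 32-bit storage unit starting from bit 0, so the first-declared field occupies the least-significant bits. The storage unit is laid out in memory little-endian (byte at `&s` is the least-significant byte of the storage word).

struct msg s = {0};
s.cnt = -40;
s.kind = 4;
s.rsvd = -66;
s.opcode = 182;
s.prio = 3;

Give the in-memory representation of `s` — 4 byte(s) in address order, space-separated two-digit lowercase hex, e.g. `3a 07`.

cnt (7b) val=-40 bits=0x58 at bit 0: 0x00000058
kind (3b) val=4 bits=0x4 at bit 7: 0x00000258
rsvd (10b) val=-66 bits=0x3be at bit 10: 0x000efa58
opcode (8b) val=182 bits=0xb6 at bit 20: 0x0b6efa58
prio (4b) val=3 bits=0x3 at bit 28: 0x3b6efa58
word = 0x3b6efa58 → little-endian bytes:
  [0]=0x58  [1]=0xfa  [2]=0x6e  [3]=0x3b

58 fa 6e 3b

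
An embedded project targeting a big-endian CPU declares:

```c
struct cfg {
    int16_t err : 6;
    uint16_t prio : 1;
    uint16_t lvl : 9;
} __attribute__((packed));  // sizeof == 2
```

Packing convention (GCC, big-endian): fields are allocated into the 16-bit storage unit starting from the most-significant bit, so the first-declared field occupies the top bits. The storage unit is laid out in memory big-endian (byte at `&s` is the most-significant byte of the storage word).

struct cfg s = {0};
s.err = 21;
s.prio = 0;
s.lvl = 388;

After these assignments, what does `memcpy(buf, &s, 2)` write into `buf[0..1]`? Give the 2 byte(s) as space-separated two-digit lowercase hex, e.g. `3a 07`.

55 84

err (6b) val=21 bits=0x15 at bit 10: 0x5400
prio (1b) val=0 bits=0x0 at bit 9: 0x5400
lvl (9b) val=388 bits=0x184 at bit 0: 0x5584
word = 0x5584 → big-endian bytes:
  [0]=0x55  [1]=0x84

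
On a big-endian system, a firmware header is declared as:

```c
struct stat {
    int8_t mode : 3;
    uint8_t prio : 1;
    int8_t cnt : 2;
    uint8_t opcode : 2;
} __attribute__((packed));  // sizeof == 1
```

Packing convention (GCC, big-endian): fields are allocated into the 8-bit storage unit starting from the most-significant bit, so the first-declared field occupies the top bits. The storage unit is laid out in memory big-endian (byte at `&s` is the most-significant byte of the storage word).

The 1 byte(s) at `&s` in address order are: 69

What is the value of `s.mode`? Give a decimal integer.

3

[0]=0x69 (big-endian) → word 0x69
mode:3 @ bit 5 → (0x69>>5)&0x7 = 0x3  ←
prio:1 @ bit 4 → (0x69>>4)&0x1 = 0x0
cnt:2 @ bit 2 → (0x69>>2)&0x3 = 0x2
opcode:2 @ bit 0 → (0x69>>0)&0x3 = 0x1
mode signed 3b, MSB=0: value = 3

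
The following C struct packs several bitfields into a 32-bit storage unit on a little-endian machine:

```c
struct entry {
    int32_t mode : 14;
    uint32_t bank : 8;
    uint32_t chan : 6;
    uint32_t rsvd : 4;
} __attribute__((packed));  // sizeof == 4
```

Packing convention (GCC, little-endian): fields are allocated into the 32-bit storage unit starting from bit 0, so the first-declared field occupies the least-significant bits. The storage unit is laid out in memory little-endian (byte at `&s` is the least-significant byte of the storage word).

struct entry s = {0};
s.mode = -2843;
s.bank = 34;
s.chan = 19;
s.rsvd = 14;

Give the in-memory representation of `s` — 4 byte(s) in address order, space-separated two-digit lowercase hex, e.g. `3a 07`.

e5 b4 c8 e4

mode:14 = -2843 → 0x34e5 << 0 → word 0x000034e5
bank:8 = 34 → 0x22 << 14 → word 0x0008b4e5
chan:6 = 19 → 0x13 << 22 → word 0x04c8b4e5
rsvd:4 = 14 → 0xe << 28 → word 0xe4c8b4e5
word = 0xe4c8b4e5 → little-endian bytes:
  [0]=0xe5  [1]=0xb4  [2]=0xc8  [3]=0xe4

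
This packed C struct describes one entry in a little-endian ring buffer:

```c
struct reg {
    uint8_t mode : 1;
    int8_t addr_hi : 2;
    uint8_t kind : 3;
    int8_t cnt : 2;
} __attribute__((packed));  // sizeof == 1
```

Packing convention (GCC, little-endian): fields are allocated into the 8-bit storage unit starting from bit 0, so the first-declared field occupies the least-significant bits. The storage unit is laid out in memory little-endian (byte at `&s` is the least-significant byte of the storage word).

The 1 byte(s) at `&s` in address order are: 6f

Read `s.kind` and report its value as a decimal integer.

[0]=0x6f (little-endian) → word 0x6f
mode [0+:1] = (word>>0) & 0x1 = 1
addr_hi [1+:2] = (word>>1) & 0x3 = 3
kind [3+:3] = (word>>3) & 0x7 = 5  ←
cnt [6+:2] = (word>>6) & 0x3 = 1

5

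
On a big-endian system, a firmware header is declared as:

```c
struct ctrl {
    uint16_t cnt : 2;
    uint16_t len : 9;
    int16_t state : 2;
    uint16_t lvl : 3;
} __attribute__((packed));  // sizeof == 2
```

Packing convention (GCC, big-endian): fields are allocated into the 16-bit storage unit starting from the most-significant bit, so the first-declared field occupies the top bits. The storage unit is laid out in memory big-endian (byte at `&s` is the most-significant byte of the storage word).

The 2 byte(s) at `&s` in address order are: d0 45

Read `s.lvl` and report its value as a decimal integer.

5

[0]=0xd0 [1]=0x45 (big-endian) → word 0xd045
cnt [14+:2] = (word>>14) & 0x3 = 3
len [5+:9] = (word>>5) & 0x1ff = 130
state [3+:2] = (word>>3) & 0x3 = 0
lvl [0+:3] = (word>>0) & 0x7 = 5  ←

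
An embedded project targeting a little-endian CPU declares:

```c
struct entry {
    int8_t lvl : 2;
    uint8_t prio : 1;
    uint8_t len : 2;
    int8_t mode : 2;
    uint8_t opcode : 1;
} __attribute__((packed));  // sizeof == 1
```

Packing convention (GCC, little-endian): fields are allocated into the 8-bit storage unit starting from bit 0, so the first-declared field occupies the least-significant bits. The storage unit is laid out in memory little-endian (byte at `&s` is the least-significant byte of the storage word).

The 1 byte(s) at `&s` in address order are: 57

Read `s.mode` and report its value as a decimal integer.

-2

[0]=0x57 (little-endian) → word 0x57
lvl:2 @ bit 0 → (0x57>>0)&0x3 = 0x3
prio:1 @ bit 2 → (0x57>>2)&0x1 = 0x1
len:2 @ bit 3 → (0x57>>3)&0x3 = 0x2
mode:2 @ bit 5 → (0x57>>5)&0x3 = 0x2  ←
opcode:1 @ bit 7 → (0x57>>7)&0x1 = 0x0
mode signed 2b, MSB=1: 2 - 4 = -2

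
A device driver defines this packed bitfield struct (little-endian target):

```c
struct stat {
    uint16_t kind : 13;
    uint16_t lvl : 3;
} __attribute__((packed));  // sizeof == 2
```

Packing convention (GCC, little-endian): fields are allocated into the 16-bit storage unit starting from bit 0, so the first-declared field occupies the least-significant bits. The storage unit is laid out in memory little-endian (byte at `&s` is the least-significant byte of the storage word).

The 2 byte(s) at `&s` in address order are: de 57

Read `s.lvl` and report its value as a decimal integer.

[0]=0xde [1]=0x57 (little-endian) → word 0x57de
kind [0+:13] = (word>>0) & 0x1fff = 6110
lvl [13+:3] = (word>>13) & 0x7 = 2  ←

2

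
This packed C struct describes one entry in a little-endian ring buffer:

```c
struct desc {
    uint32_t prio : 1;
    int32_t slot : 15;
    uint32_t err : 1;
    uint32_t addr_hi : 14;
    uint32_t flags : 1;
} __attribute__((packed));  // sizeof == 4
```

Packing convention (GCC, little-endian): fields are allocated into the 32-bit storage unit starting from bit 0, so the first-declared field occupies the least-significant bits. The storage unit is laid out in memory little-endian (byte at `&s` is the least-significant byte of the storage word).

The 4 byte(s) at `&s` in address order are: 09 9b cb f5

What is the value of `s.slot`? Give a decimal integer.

[0]=0x09 [1]=0x9b [2]=0xcb [3]=0xf5 (little-endian) → word 0xf5cb9b09
prio [0+:1] = (word>>0) & 0x1 = 1
slot [1+:15] = (word>>1) & 0x7fff = 19844  ←
err [16+:1] = (word>>16) & 0x1 = 1
addr_hi [17+:14] = (word>>17) & 0x3fff = 15077
flags [31+:1] = (word>>31) & 0x1 = 1
slot signed 15b, MSB=1: 19844 - 32768 = -12924

-12924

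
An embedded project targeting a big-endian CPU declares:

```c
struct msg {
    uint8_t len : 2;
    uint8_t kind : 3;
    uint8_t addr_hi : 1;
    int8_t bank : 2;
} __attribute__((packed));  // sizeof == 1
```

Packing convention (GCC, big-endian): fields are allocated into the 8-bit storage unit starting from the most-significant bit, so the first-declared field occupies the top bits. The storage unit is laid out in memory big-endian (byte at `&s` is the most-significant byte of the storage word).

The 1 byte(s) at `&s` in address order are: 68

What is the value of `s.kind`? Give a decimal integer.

5

[0]=0x68 (big-endian) → word 0x68
len:2 @ bit 6 → (0x68>>6)&0x3 = 0x1
kind:3 @ bit 3 → (0x68>>3)&0x7 = 0x5  ←
addr_hi:1 @ bit 2 → (0x68>>2)&0x1 = 0x0
bank:2 @ bit 0 → (0x68>>0)&0x3 = 0x0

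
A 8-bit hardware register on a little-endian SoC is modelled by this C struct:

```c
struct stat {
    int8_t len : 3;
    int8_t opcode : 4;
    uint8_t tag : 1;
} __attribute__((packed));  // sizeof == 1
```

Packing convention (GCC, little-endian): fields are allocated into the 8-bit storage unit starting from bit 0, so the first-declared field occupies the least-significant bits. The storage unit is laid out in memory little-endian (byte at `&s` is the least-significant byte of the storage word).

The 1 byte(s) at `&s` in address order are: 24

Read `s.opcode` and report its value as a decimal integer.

[0]=0x24 (little-endian) → word 0x24
len [0+:3] = (word>>0) & 0x7 = 4
opcode [3+:4] = (word>>3) & 0xf = 4  ←
tag [7+:1] = (word>>7) & 0x1 = 0
opcode signed 4b, MSB=0: value = 4

4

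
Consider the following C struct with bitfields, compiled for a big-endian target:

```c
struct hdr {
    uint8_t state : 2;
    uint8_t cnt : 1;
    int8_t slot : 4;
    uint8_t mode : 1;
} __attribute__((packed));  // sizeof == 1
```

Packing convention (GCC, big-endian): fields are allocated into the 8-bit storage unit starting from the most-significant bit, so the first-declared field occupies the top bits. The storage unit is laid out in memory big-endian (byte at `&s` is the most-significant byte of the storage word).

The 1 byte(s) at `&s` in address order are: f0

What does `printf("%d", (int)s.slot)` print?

[0]=0xf0 (big-endian) → word 0xf0
state:2 @ bit 6 → (0xf0>>6)&0x3 = 0x3
cnt:1 @ bit 5 → (0xf0>>5)&0x1 = 0x1
slot:4 @ bit 1 → (0xf0>>1)&0xf = 0x8  ←
mode:1 @ bit 0 → (0xf0>>0)&0x1 = 0x0
slot signed 4b, MSB=1: 8 - 16 = -8

-8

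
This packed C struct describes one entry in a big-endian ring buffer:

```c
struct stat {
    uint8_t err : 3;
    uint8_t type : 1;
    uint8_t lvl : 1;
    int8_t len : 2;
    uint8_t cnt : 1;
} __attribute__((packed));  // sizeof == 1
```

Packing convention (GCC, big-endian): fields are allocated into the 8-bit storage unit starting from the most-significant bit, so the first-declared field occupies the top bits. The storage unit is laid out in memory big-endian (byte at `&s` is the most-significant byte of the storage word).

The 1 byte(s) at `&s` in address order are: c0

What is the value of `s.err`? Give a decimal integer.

[0]=0xc0 (big-endian) → word 0xc0
err:3 @ bit 5 → (0xc0>>5)&0x7 = 0x6  ←
type:1 @ bit 4 → (0xc0>>4)&0x1 = 0x0
lvl:1 @ bit 3 → (0xc0>>3)&0x1 = 0x0
len:2 @ bit 1 → (0xc0>>1)&0x3 = 0x0
cnt:1 @ bit 0 → (0xc0>>0)&0x1 = 0x0

6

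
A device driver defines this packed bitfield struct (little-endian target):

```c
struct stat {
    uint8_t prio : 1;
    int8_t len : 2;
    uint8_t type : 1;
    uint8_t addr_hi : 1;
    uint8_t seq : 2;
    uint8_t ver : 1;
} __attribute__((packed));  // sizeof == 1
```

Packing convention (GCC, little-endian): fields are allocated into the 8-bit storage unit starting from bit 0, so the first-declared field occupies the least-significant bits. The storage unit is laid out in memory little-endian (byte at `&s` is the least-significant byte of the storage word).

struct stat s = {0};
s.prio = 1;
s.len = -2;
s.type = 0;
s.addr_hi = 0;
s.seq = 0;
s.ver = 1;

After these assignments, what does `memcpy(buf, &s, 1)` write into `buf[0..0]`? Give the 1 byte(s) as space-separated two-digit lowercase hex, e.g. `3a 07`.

85

[0+:1] prio=1 & 0x1 = 0x1; word=0x01
[1+:2] len=-2 & 0x3 = 0x2; word=0x05
[3+:1] type=0 & 0x1 = 0x0; word=0x05
[4+:1] addr_hi=0 & 0x1 = 0x0; word=0x05
[5+:2] seq=0 & 0x3 = 0x0; word=0x05
[7+:1] ver=1 & 0x1 = 0x1; word=0x85
word = 0x85 → little-endian bytes:
  [0]=0x85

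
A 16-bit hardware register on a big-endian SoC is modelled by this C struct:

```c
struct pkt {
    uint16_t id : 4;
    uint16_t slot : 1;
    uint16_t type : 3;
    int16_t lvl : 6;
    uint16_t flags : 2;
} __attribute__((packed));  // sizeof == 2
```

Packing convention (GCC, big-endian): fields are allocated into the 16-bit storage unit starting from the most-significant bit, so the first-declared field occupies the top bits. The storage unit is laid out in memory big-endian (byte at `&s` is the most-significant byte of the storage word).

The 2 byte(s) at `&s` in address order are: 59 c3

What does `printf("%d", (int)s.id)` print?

5

[0]=0x59 [1]=0xc3 (big-endian) → word 0x59c3
id [12+:4] = (word>>12) & 0xf = 5  ←
slot [11+:1] = (word>>11) & 0x1 = 1
type [8+:3] = (word>>8) & 0x7 = 1
lvl [2+:6] = (word>>2) & 0x3f = 48
flags [0+:2] = (word>>0) & 0x3 = 3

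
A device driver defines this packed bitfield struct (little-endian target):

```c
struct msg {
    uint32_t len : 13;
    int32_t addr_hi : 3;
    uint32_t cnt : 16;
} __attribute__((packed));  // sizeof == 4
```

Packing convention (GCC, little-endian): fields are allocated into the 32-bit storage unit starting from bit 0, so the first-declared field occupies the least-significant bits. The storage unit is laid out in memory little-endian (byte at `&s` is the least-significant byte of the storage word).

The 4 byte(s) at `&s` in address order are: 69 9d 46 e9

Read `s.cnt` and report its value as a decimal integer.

59718

[0]=0x69 [1]=0x9d [2]=0x46 [3]=0xe9 (little-endian) → word 0xe9469d69
len [0+:13] = (word>>0) & 0x1fff = 7529
addr_hi [13+:3] = (word>>13) & 0x7 = 4
cnt [16+:16] = (word>>16) & 0xffff = 59718  ←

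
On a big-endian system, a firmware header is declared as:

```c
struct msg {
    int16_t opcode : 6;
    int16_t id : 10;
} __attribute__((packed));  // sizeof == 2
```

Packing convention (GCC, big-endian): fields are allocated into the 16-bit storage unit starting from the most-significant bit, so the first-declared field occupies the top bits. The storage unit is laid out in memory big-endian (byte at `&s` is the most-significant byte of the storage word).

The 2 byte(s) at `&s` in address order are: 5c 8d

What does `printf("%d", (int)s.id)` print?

141

[0]=0x5c [1]=0x8d (big-endian) → word 0x5c8d
opcode [10+:6] = (word>>10) & 0x3f = 23
id [0+:10] = (word>>0) & 0x3ff = 141  ←
id signed 10b, MSB=0: value = 141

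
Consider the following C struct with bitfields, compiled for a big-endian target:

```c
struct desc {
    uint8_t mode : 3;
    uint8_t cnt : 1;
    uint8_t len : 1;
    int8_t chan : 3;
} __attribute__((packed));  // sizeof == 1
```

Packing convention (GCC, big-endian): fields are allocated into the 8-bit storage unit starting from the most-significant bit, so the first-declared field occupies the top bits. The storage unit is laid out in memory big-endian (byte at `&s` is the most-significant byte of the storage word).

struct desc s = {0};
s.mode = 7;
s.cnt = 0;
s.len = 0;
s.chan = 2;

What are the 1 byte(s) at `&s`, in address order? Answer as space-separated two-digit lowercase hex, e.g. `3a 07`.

e2

mode:3 = 7 → 0x7 << 5 → word 0xe0
cnt:1 = 0 → 0x0 << 4 → word 0xe0
len:1 = 0 → 0x0 << 3 → word 0xe0
chan:3 = 2 → 0x2 << 0 → word 0xe2
word = 0xe2 → big-endian bytes:
  [0]=0xe2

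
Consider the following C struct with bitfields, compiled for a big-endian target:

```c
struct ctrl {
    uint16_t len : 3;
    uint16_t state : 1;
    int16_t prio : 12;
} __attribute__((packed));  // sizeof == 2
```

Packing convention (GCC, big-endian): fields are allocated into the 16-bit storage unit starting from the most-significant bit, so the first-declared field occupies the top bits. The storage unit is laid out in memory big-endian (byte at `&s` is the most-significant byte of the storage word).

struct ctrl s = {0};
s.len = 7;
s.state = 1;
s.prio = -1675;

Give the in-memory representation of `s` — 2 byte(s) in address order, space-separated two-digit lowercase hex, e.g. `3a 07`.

f9 75

len:3 = 7 → 0x7 << 13 → word 0xe000
state:1 = 1 → 0x1 << 12 → word 0xf000
prio:12 = -1675 → 0x975 << 0 → word 0xf975
word = 0xf975 → big-endian bytes:
  [0]=0xf9  [1]=0x75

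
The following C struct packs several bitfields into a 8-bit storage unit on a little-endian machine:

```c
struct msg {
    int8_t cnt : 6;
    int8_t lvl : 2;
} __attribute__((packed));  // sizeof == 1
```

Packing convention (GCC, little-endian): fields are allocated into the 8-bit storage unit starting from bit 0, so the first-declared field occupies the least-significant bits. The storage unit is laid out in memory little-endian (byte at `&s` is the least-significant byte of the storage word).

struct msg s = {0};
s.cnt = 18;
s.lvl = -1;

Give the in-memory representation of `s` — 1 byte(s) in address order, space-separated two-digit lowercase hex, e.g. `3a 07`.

cnt:6 = 18 → 0x12 << 0 → word 0x12
lvl:2 = -1 → 0x3 << 6 → word 0xd2
word = 0xd2 → little-endian bytes:
  [0]=0xd2

d2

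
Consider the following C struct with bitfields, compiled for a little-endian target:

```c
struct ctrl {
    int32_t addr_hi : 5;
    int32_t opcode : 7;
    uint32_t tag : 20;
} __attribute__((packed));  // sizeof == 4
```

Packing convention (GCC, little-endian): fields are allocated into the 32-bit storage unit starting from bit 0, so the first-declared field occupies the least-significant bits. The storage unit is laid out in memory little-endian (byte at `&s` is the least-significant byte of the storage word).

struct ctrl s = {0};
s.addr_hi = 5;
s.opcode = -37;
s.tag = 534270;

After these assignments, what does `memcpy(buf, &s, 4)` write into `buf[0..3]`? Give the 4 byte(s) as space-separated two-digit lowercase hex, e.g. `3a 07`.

65 eb 6f 82

addr_hi (5b) val=5 bits=0x5 at bit 0: 0x00000005
opcode (7b) val=-37 bits=0x5b at bit 5: 0x00000b65
tag (20b) val=534270 bits=0x826fe at bit 12: 0x826feb65
word = 0x826feb65 → little-endian bytes:
  [0]=0x65  [1]=0xeb  [2]=0x6f  [3]=0x82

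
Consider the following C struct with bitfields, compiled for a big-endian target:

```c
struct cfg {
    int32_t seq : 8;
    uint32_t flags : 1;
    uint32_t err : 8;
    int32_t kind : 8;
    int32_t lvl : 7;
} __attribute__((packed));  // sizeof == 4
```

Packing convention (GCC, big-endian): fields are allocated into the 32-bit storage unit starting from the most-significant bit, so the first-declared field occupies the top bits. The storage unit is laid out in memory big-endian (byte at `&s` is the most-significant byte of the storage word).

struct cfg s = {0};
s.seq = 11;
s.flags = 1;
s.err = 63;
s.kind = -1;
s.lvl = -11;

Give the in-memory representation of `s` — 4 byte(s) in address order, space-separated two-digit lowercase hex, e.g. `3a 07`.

[24+:8] seq=11 & 0xff = 0xb; word=0x0b000000
[23+:1] flags=1 & 0x1 = 0x1; word=0x0b800000
[15+:8] err=63 & 0xff = 0x3f; word=0x0b9f8000
[7+:8] kind=-1 & 0xff = 0xff; word=0x0b9fff80
[0+:7] lvl=-11 & 0x7f = 0x75; word=0x0b9ffff5
word = 0x0b9ffff5 → big-endian bytes:
  [0]=0x0b  [1]=0x9f  [2]=0xff  [3]=0xf5

0b 9f ff f5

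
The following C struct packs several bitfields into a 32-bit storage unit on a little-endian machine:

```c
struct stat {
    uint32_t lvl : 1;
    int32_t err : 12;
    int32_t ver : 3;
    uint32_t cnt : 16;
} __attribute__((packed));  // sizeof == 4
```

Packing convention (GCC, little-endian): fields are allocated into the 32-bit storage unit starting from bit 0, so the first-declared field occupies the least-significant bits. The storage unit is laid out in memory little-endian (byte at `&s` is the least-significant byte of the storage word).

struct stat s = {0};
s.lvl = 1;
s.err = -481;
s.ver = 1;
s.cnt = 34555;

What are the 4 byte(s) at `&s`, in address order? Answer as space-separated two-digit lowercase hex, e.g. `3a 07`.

3f 3c fb 86

[0+:1] lvl=1 & 0x1 = 0x1; word=0x00000001
[1+:12] err=-481 & 0xfff = 0xe1f; word=0x00001c3f
[13+:3] ver=1 & 0x7 = 0x1; word=0x00003c3f
[16+:16] cnt=34555 & 0xffff = 0x86fb; word=0x86fb3c3f
word = 0x86fb3c3f → little-endian bytes:
  [0]=0x3f  [1]=0x3c  [2]=0xfb  [3]=0x86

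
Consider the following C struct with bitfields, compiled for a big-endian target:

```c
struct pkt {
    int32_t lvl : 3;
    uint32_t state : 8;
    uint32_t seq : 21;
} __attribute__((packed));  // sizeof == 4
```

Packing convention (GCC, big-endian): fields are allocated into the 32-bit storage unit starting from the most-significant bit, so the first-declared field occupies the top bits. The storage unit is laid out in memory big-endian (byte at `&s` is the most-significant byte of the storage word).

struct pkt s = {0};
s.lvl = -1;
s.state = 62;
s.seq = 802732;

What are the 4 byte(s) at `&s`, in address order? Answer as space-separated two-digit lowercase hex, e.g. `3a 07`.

e7 cc 3f ac

[29+:3] lvl=-1 & 0x7 = 0x7; word=0xe0000000
[21+:8] state=62 & 0xff = 0x3e; word=0xe7c00000
[0+:21] seq=802732 & 0x1fffff = 0xc3fac; word=0xe7cc3fac
word = 0xe7cc3fac → big-endian bytes:
  [0]=0xe7  [1]=0xcc  [2]=0x3f  [3]=0xac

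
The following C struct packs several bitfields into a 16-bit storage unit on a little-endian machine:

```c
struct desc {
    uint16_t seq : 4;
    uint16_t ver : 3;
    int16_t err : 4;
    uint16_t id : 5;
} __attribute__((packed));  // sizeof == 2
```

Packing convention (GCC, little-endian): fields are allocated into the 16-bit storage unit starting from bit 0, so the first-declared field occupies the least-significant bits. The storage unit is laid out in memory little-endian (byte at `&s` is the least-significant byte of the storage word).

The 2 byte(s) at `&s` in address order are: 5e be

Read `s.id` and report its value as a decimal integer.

[0]=0x5e [1]=0xbe (little-endian) → word 0xbe5e
seq [0+:4] = (word>>0) & 0xf = 14
ver [4+:3] = (word>>4) & 0x7 = 5
err [7+:4] = (word>>7) & 0xf = 12
id [11+:5] = (word>>11) & 0x1f = 23  ←

23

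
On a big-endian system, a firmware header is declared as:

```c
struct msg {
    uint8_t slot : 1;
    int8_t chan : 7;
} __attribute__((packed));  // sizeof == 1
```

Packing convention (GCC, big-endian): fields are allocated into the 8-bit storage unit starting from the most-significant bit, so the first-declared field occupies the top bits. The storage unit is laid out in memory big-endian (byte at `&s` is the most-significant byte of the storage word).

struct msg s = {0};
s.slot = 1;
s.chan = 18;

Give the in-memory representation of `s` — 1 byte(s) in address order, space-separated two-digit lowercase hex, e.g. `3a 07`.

slot:1 = 1 → 0x1 << 7 → word 0x80
chan:7 = 18 → 0x12 << 0 → word 0x92
word = 0x92 → big-endian bytes:
  [0]=0x92

92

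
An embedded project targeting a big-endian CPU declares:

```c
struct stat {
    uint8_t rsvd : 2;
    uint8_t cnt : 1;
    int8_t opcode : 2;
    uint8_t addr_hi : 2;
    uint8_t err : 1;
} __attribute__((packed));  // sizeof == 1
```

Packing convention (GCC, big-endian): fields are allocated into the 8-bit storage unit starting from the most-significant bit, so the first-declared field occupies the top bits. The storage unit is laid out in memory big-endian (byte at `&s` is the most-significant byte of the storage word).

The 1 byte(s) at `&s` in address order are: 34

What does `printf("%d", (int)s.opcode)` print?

[0]=0x34 (big-endian) → word 0x34
rsvd [6+:2] = (word>>6) & 0x3 = 0
cnt [5+:1] = (word>>5) & 0x1 = 1
opcode [3+:2] = (word>>3) & 0x3 = 2  ←
addr_hi [1+:2] = (word>>1) & 0x3 = 2
err [0+:1] = (word>>0) & 0x1 = 0
opcode signed 2b, MSB=1: 2 - 4 = -2

-2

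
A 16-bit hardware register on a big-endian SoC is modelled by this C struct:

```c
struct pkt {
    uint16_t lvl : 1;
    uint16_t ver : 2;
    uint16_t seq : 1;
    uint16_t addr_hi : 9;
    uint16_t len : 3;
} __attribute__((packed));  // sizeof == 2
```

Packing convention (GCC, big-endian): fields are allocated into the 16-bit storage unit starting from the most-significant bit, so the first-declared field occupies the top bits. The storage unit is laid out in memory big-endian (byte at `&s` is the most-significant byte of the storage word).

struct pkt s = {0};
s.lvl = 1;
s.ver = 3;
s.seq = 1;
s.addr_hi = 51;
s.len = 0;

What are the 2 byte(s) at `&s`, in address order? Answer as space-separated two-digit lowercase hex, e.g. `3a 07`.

f1 98

lvl (1b) val=1 bits=0x1 at bit 15: 0x8000
ver (2b) val=3 bits=0x3 at bit 13: 0xe000
seq (1b) val=1 bits=0x1 at bit 12: 0xf000
addr_hi (9b) val=51 bits=0x33 at bit 3: 0xf198
len (3b) val=0 bits=0x0 at bit 0: 0xf198
word = 0xf198 → big-endian bytes:
  [0]=0xf1  [1]=0x98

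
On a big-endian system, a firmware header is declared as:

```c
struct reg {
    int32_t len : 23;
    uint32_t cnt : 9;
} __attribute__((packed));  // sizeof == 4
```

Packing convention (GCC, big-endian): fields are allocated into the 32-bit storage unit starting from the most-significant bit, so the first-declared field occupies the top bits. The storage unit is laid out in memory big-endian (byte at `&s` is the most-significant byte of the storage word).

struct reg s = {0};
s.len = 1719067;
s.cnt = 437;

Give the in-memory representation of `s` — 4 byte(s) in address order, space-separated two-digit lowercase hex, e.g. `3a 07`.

34 76 37 b5

len:23 = 1719067 → 0x1a3b1b << 9 → word 0x34763600
cnt:9 = 437 → 0x1b5 << 0 → word 0x347637b5
word = 0x347637b5 → big-endian bytes:
  [0]=0x34  [1]=0x76  [2]=0x37  [3]=0xb5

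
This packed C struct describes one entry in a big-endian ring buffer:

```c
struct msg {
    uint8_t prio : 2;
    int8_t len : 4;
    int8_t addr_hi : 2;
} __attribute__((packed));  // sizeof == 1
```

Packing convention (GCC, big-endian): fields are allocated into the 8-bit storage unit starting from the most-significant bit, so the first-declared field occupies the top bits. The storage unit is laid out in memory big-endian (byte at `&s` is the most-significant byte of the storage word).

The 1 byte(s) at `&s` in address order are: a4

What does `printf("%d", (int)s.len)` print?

-7

[0]=0xa4 (big-endian) → word 0xa4
prio:2 @ bit 6 → (0xa4>>6)&0x3 = 0x2
len:4 @ bit 2 → (0xa4>>2)&0xf = 0x9  ←
addr_hi:2 @ bit 0 → (0xa4>>0)&0x3 = 0x0
len signed 4b, MSB=1: 9 - 16 = -7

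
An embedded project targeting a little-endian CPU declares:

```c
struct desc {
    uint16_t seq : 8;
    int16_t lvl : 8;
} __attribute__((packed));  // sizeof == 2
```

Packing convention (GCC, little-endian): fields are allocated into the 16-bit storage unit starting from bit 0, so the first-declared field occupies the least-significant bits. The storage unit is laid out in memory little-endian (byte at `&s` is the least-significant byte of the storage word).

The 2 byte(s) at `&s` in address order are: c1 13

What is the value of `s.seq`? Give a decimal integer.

[0]=0xc1 [1]=0x13 (little-endian) → word 0x13c1
seq:8 @ bit 0 → (0x13c1>>0)&0xff = 0xc1  ←
lvl:8 @ bit 8 → (0x13c1>>8)&0xff = 0x13

193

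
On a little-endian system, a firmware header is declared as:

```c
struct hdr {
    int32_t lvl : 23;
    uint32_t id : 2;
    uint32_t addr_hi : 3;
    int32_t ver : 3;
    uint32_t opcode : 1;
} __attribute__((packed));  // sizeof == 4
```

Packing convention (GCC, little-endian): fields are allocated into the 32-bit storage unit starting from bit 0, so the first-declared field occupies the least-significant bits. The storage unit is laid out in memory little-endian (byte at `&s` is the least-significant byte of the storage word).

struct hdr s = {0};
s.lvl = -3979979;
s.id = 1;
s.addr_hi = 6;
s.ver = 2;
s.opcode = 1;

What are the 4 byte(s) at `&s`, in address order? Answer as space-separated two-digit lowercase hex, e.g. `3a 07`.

lvl (23b) val=-3979979 bits=0x434535 at bit 0: 0x00434535
id (2b) val=1 bits=0x1 at bit 23: 0x00c34535
addr_hi (3b) val=6 bits=0x6 at bit 25: 0x0cc34535
ver (3b) val=2 bits=0x2 at bit 28: 0x2cc34535
opcode (1b) val=1 bits=0x1 at bit 31: 0xacc34535
word = 0xacc34535 → little-endian bytes:
  [0]=0x35  [1]=0x45  [2]=0xc3  [3]=0xac

35 45 c3 ac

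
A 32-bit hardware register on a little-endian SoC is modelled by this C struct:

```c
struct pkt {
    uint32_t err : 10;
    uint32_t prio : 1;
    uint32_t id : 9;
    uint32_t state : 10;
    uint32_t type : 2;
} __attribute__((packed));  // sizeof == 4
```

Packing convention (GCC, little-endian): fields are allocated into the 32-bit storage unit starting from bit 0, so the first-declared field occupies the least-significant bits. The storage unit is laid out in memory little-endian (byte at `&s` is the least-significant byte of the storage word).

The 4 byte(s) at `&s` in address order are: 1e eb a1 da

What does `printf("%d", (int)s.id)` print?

[0]=0x1e [1]=0xeb [2]=0xa1 [3]=0xda (little-endian) → word 0xdaa1eb1e
err:10 @ bit 0 → (0xdaa1eb1e>>0)&0x3ff = 0x31e
prio:1 @ bit 10 → (0xdaa1eb1e>>10)&0x1 = 0x0
id:9 @ bit 11 → (0xdaa1eb1e>>11)&0x1ff = 0x3d  ←
state:10 @ bit 20 → (0xdaa1eb1e>>20)&0x3ff = 0x1aa
type:2 @ bit 30 → (0xdaa1eb1e>>30)&0x3 = 0x3

61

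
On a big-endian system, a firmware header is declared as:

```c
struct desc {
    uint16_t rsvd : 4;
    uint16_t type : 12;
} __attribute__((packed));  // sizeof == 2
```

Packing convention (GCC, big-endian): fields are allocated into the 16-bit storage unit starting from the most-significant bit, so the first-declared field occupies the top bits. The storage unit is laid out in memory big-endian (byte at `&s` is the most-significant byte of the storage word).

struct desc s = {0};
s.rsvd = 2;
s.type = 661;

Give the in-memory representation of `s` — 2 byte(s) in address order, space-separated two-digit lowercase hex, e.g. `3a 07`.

22 95

[12+:4] rsvd=2 & 0xf = 0x2; word=0x2000
[0+:12] type=661 & 0xfff = 0x295; word=0x2295
word = 0x2295 → big-endian bytes:
  [0]=0x22  [1]=0x95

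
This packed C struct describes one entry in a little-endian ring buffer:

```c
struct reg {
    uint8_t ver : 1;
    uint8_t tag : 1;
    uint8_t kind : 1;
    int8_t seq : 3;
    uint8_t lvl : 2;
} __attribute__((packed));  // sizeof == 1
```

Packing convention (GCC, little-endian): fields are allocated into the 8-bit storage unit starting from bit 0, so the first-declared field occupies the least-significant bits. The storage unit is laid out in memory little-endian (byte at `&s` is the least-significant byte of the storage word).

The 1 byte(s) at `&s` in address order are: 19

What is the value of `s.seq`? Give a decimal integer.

[0]=0x19 (little-endian) → word 0x19
ver [0+:1] = (word>>0) & 0x1 = 1
tag [1+:1] = (word>>1) & 0x1 = 0
kind [2+:1] = (word>>2) & 0x1 = 0
seq [3+:3] = (word>>3) & 0x7 = 3  ←
lvl [6+:2] = (word>>6) & 0x3 = 0
seq signed 3b, MSB=0: value = 3

3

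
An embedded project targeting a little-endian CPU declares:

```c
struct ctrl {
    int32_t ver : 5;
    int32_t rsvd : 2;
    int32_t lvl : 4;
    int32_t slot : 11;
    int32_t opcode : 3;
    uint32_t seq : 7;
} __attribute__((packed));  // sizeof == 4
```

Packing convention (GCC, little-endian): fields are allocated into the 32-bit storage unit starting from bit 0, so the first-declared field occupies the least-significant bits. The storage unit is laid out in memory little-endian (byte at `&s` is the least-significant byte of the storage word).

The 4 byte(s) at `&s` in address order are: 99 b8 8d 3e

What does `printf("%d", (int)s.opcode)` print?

[0]=0x99 [1]=0xb8 [2]=0x8d [3]=0x3e (little-endian) → word 0x3e8db899
ver [0+:5] = (word>>0) & 0x1f = 25
rsvd [5+:2] = (word>>5) & 0x3 = 0
lvl [7+:4] = (word>>7) & 0xf = 1
slot [11+:11] = (word>>11) & 0x7ff = 439
opcode [22+:3] = (word>>22) & 0x7 = 2  ←
seq [25+:7] = (word>>25) & 0x7f = 31
opcode signed 3b, MSB=0: value = 2

2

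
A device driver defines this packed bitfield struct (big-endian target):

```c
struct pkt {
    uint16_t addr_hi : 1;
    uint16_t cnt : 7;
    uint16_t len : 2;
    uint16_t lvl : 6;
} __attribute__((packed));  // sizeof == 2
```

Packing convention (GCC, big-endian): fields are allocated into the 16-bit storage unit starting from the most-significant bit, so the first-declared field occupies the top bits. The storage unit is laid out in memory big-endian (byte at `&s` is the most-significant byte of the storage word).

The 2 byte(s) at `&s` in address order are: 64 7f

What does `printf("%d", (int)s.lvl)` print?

[0]=0x64 [1]=0x7f (big-endian) → word 0x647f
addr_hi [15+:1] = (word>>15) & 0x1 = 0
cnt [8+:7] = (word>>8) & 0x7f = 100
len [6+:2] = (word>>6) & 0x3 = 1
lvl [0+:6] = (word>>0) & 0x3f = 63  ←

63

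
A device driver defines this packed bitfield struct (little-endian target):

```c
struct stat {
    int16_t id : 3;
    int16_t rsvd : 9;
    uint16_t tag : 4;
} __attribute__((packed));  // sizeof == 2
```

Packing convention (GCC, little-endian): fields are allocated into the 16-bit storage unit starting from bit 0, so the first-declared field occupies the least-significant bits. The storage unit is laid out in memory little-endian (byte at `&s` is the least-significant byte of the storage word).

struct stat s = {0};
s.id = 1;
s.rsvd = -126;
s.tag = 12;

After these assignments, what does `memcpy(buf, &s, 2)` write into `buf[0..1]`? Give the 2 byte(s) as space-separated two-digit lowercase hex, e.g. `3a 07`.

[0+:3] id=1 & 0x7 = 0x1; word=0x0001
[3+:9] rsvd=-126 & 0x1ff = 0x182; word=0x0c11
[12+:4] tag=12 & 0xf = 0xc; word=0xcc11
word = 0xcc11 → little-endian bytes:
  [0]=0x11  [1]=0xcc

11 cc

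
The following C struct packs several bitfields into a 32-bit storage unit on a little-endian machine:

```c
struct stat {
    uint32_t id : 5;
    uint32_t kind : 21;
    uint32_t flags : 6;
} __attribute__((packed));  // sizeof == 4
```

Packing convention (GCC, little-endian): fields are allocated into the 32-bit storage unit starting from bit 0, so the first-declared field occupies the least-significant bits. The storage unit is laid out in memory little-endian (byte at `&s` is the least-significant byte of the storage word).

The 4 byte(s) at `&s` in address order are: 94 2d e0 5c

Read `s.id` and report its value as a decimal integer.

20

[0]=0x94 [1]=0x2d [2]=0xe0 [3]=0x5c (little-endian) → word 0x5ce02d94
id:5 @ bit 0 → (0x5ce02d94>>0)&0x1f = 0x14  ←
kind:21 @ bit 5 → (0x5ce02d94>>5)&0x1fffff = 0x7016c
flags:6 @ bit 26 → (0x5ce02d94>>26)&0x3f = 0x17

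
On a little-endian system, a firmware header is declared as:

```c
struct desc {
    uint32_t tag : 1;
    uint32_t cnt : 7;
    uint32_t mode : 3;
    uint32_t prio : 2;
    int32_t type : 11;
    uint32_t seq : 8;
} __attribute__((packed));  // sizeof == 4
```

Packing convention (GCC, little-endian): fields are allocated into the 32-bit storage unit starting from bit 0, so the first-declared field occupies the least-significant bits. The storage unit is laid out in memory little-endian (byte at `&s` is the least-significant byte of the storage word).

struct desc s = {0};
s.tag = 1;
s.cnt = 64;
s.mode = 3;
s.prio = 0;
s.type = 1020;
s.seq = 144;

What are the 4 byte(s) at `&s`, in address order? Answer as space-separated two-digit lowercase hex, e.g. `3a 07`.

tag:1 = 1 → 0x1 << 0 → word 0x00000001
cnt:7 = 64 → 0x40 << 1 → word 0x00000081
mode:3 = 3 → 0x3 << 8 → word 0x00000381
prio:2 = 0 → 0x0 << 11 → word 0x00000381
type:11 = 1020 → 0x3fc << 13 → word 0x007f8381
seq:8 = 144 → 0x90 << 24 → word 0x907f8381
word = 0x907f8381 → little-endian bytes:
  [0]=0x81  [1]=0x83  [2]=0x7f  [3]=0x90

81 83 7f 90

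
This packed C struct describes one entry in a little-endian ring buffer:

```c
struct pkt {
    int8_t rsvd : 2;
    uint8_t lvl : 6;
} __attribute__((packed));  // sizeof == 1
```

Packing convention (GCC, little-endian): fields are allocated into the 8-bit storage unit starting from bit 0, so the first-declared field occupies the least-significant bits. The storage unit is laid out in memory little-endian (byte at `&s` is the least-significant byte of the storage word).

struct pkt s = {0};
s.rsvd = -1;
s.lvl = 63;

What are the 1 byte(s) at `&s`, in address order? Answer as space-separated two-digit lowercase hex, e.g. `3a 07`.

ff

rsvd (2b) val=-1 bits=0x3 at bit 0: 0x03
lvl (6b) val=63 bits=0x3f at bit 2: 0xff
word = 0xff → little-endian bytes:
  [0]=0xff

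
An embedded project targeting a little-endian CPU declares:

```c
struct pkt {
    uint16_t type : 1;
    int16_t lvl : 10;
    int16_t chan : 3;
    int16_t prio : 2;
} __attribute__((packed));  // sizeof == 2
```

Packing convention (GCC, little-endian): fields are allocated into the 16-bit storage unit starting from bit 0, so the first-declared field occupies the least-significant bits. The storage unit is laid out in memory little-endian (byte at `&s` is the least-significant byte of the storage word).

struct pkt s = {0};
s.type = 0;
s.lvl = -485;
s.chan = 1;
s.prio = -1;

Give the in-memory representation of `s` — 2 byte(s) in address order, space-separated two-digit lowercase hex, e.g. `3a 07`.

[0+:1] type=0 & 0x1 = 0x0; word=0x0000
[1+:10] lvl=-485 & 0x3ff = 0x21b; word=0x0436
[11+:3] chan=1 & 0x7 = 0x1; word=0x0c36
[14+:2] prio=-1 & 0x3 = 0x3; word=0xcc36
word = 0xcc36 → little-endian bytes:
  [0]=0x36  [1]=0xcc

36 cc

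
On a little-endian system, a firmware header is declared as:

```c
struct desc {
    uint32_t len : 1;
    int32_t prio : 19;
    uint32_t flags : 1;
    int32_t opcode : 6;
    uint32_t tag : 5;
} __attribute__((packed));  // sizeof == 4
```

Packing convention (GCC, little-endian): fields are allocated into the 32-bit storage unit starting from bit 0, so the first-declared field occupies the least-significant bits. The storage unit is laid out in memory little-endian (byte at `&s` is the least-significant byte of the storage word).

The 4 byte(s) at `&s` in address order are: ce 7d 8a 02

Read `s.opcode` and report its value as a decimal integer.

20

[0]=0xce [1]=0x7d [2]=0x8a [3]=0x02 (little-endian) → word 0x028a7dce
len:1 @ bit 0 → (0x028a7dce>>0)&0x1 = 0x0
prio:19 @ bit 1 → (0x028a7dce>>1)&0x7ffff = 0x53ee7
flags:1 @ bit 20 → (0x028a7dce>>20)&0x1 = 0x0
opcode:6 @ bit 21 → (0x028a7dce>>21)&0x3f = 0x14  ←
tag:5 @ bit 27 → (0x028a7dce>>27)&0x1f = 0x0
opcode signed 6b, MSB=0: value = 20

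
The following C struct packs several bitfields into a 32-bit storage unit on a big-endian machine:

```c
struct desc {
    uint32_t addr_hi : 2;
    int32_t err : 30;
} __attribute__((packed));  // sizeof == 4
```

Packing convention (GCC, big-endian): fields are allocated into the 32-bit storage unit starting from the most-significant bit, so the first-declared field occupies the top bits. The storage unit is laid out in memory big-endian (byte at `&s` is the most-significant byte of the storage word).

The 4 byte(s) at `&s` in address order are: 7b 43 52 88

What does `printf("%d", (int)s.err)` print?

-79474040

[0]=0x7b [1]=0x43 [2]=0x52 [3]=0x88 (big-endian) → word 0x7b435288
addr_hi:2 @ bit 30 → (0x7b435288>>30)&0x3 = 0x1
err:30 @ bit 0 → (0x7b435288>>0)&0x3fffffff = 0x3b435288  ←
err signed 30b, MSB=1: 994267784 - 1073741824 = -79474040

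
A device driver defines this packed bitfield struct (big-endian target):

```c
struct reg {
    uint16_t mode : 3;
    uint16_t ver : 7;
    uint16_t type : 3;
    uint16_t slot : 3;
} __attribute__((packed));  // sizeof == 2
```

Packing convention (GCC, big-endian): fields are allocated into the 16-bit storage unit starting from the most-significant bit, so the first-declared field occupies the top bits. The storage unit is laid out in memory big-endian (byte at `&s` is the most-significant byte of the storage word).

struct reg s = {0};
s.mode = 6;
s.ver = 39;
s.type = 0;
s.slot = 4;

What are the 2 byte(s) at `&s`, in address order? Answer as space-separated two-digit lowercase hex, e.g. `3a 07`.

c9 c4

mode (3b) val=6 bits=0x6 at bit 13: 0xc000
ver (7b) val=39 bits=0x27 at bit 6: 0xc9c0
type (3b) val=0 bits=0x0 at bit 3: 0xc9c0
slot (3b) val=4 bits=0x4 at bit 0: 0xc9c4
word = 0xc9c4 → big-endian bytes:
  [0]=0xc9  [1]=0xc4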